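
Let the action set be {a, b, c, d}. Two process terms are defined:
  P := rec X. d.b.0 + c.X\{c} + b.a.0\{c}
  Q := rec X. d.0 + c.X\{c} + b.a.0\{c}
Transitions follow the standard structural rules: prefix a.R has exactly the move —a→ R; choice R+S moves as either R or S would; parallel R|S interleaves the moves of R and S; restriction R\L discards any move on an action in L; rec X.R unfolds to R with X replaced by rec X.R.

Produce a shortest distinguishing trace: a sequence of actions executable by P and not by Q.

db

P's transition system — 9 states:
  p0 = rec X. d.b.0 + c.X\{c} + b.a.0\{c} :: ··b··> p1, ··c··> p2, ··d··> p3
  p1 = a.0\{c} :: ··a··> p4
  p2 = (rec X. d.b.0 + c.X\{c} + b.a.0\{c})\{c} :: ··b··> p5, ··d··> p6
  p3 = b.0 :: ··b··> p7
  p4 = 0\{c} :: deadlocked
  p5 = (a.0\{c})\{c} :: ··a··> p8
  p6 = (b.0)\{c} :: ··b··> p4
  p7 = 0 :: deadlocked
  p8 = 0\{c}\{c} :: deadlocked
Q's transition system — 7 states:
  q0 = rec X. d.0 + c.X\{c} + b.a.0\{c} :: ··b··> q1, ··c··> q2, ··d··> q3
  q1 = a.0\{c} :: ··a··> q4
  q2 = (rec X. d.0 + c.X\{c} + b.a.0\{c})\{c} :: ··b··> q5, ··d··> q4
  q3 = 0 :: deadlocked
  q4 = 0\{c} :: deadlocked
  q5 = (a.0\{c})\{c} :: ··a··> q6
  q6 = 0\{c}\{c} :: deadlocked
Trace ⟨db⟩ through P, begin at {p0}:
  step 1 (d): {p3}
  step 2 (b): {p7}
  — P admits the full trace.
Trace ⟨db⟩ through Q, begin at {q0}:
  step 1 (d): {q3}
  step 2 (b): ∅  — Q cannot continue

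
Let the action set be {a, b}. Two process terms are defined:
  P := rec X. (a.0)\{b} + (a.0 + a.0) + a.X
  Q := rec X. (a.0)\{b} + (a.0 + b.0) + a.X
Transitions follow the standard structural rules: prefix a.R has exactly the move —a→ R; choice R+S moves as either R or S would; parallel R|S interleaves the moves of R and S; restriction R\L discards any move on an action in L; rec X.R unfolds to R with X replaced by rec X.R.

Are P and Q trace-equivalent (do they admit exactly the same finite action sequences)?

traces(P) ≠ traces(Q) — witness ⟨b⟩

Reachable graph of P (3 states):
  u0 = rec X. (a.0)\{b} + (a.0 + a.0) + a.X | =a=> u0, =a=> u1, =a=> u2
  u1 = 0 | ·
  u2 = 0\{b} | ·
Reachable graph of Q (3 states):
  v0 = rec X. (a.0)\{b} + (a.0 + b.0) + a.X | =a=> v0, =a=> v1, =a=> v2, =b=> v1
  v1 = 0 | ·
  v2 = 0\{b} | ·
Executing b from Q (initial set {v0}):
  [1] b ⇒ {v1}
  ✓ Q
Executing b from P (initial set {u0}):
  [1] b ⇒ ∅  — P cannot continue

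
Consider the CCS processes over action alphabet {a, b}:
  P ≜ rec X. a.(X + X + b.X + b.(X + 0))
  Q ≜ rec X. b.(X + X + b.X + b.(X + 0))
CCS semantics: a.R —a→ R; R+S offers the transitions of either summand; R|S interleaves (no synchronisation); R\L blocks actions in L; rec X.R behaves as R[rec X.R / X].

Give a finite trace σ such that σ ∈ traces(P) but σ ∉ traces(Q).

P's transition system — 3 states:
  m0 = rec X. a.(X + X + b.X + b.(X + 0)) has moves —a→ m1
  m1 = (rec X. a.(X + X + b.X + b.(X + 0))) + (rec X. a.(X + X + b.X + b.(X + 0))) + b.(rec X. a.(X + X + b.X + b.(X + 0))) + b.((rec X. a.(X + X + b.X + b.(X + 0))) + 0) has moves —a→ m1, —b→ m0, —b→ m2
  m2 = (rec X. a.(X + X + b.X + b.(X + 0))) + 0 has moves —a→ m1
Q's transition system — 3 states:
  n0 = rec X. b.(X + X + b.X + b.(X + 0)) has moves —b→ n1
  n1 = (rec X. b.(X + X + b.X + b.(X + 0))) + (rec X. b.(X + X + b.X + b.(X + 0))) + b.(rec X. b.(X + X + b.X + b.(X + 0))) + b.((rec X. b.(X + X + b.X + b.(X + 0))) + 0) has moves —b→ n0, —b→ n1, —b→ n2
  n2 = (rec X. b.(X + X + b.X + b.(X + 0))) + 0 has moves —b→ n1
Executing a from P (initial set {m0}):
  after a @ step 1: {m1}
  ✓ P
Executing a from Q (initial set {n0}):
  after a @ step 1: no successor for Q

a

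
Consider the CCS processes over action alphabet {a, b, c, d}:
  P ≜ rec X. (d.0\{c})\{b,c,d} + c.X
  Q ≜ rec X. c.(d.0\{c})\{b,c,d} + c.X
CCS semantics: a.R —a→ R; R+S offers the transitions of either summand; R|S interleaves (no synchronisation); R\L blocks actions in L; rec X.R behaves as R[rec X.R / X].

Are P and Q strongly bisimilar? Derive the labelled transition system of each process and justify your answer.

LTS(P): 1 reachable states
  m0 = rec X. (d.0\{c})\{b,c,d} + c.X :: ··c··> m0
LTS(Q): 2 reachable states
  n0 = rec X. c.(d.0\{c})\{b,c,d} + c.X :: ··c··> n0, ··c··> n1
  n1 = (d.0\{c})\{b,c,d} :: (no moves)
Partition-refinement fixed point:
  B0 = {m0}
  B1 = {n0}
  B2 = {n1}
m0 ∈ B0, n0 ∈ B1 → different blocks

NO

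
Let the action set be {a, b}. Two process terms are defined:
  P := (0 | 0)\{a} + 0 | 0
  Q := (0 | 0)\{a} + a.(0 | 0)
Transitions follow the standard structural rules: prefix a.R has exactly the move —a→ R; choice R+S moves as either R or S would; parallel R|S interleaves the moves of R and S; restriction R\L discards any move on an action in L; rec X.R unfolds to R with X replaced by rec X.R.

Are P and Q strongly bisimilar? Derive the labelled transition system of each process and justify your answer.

NO

LTS(P): 1 reachable states
  s0 = (0 | 0)\{a} + 0 | 0 has moves ·
LTS(Q): 2 reachable states
  t0 = (0 | 0)\{a} + a.(0 | 0) has moves -a-> t1
  t1 = 0 | 0 has moves ·
Partition-refinement fixed point:
  B0 = {s0, t1}
  B1 = {t0}
s0 ∈ B0, t0 ∈ B1 → different blocks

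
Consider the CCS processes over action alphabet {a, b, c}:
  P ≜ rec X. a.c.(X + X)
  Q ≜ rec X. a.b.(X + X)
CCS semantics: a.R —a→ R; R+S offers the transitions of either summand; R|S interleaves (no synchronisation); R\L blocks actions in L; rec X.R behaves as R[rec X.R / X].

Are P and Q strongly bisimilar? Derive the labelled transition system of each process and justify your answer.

P's transition system — 3 states:
  p0 = rec X. a.c.(X + X) | -a-> p1
  p1 = c.((rec X. a.c.(X + X)) + (rec X. a.c.(X + X))) | -c-> p2
  p2 = (rec X. a.c.(X + X)) + (rec X. a.c.(X + X)) | -a-> p1
Q's transition system — 3 states:
  q0 = rec X. a.b.(X + X) | -a-> q1
  q1 = b.((rec X. a.b.(X + X)) + (rec X. a.b.(X + X))) | -b-> q2
  q2 = (rec X. a.b.(X + X)) + (rec X. a.b.(X + X)) | -a-> q1
Bisimilarity quotient blocks:
  B0 = {p0, p2}
  B1 = {p1}
  B2 = {q0, q2}
  B3 = {q1}
p0 ∈ B0, q0 ∈ B2 → different blocks

P ≁ Q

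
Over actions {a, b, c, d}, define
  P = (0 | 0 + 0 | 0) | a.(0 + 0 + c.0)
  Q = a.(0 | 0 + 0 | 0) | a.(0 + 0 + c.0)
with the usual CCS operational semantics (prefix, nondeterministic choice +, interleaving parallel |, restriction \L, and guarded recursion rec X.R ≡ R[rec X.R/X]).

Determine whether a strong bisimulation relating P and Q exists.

NO

Reachable graph of P (3 states):
  s0 = (0 | 0 + 0 | 0) | a.(0 + 0 + c.0) has moves —a→ s1
  s1 = (0 | 0 + 0 | 0) | (0 + 0 + c.0) has moves —c→ s2
  s2 = (0 | 0 + 0 | 0) | 0 has moves (no moves)
Reachable graph of Q (6 states):
  t0 = a.(0 | 0 + 0 | 0) | a.(0 + 0 + c.0) has moves —a→ t1, —a→ t2
  t1 = (0 | 0 + 0 | 0) | a.(0 + 0 + c.0) has moves —a→ t3
  t2 = a.(0 | 0 + 0 | 0) | (0 + 0 + c.0) has moves —a→ t3, —c→ t4
  t3 = (0 | 0 + 0 | 0) | (0 + 0 + c.0) has moves —c→ t5
  t4 = a.(0 | 0 + 0 | 0) | 0 has moves —a→ t5
  t5 = (0 | 0 + 0 | 0) | 0 has moves (no moves)
Coarsest stable partition (strong bisimilarity classes):
  B0 = {s0, t1}
  B1 = {s1, t3}
  B2 = {s2, t5}
  B3 = {t0}
  B4 = {t2}
  B5 = {t4}
s0 ∈ B0, t0 ∈ B3 → different blocks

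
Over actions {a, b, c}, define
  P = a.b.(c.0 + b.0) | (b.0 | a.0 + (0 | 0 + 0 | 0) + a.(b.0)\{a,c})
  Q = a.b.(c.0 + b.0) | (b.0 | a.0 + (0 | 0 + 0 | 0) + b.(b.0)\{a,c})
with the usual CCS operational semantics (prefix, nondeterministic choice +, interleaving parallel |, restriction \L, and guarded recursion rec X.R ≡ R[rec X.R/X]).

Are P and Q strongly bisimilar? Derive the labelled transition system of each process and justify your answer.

Reachable graph of P (24 states):
  s0 = a.b.(c.0 + b.0) | (b.0 | a.0 + (0 | 0 + 0 | 0) + a.(b.0)\{a,c}) ⊢ ··a··> s1, ··a··> s2, ··a··> s3, ··b··> s4
  s1 = a.b.(c.0 + b.0) | (b.0 | 0) ⊢ ··a··> s5, ··b··> s6
  s2 = a.b.(c.0 + b.0) | (b.0)\{a,c} ⊢ ··a··> s7, ··b··> s8
  s3 = b.(c.0 + b.0) | (b.0 | a.0 + (0 | 0 + 0 | 0) + a.(b.0)\{a,c}) ⊢ ··a··> s5, ··a··> s7, ··b··> s10, ··b··> s9
  s4 = a.b.(c.0 + b.0) | (0 | a.0) ⊢ ··a··> s10, ··a··> s6
  s5 = b.(c.0 + b.0) | (b.0 | 0) ⊢ ··b··> s11, ··b··> s12
  s6 = a.b.(c.0 + b.0) | (0 | 0) ⊢ ··a··> s12
  s7 = b.(c.0 + b.0) | (b.0)\{a,c} ⊢ ··b··> s13, ··b··> s14
  s8 = a.b.(c.0 + b.0) | 0\{a,c} ⊢ ··a··> s14
  s9 = (c.0 + b.0) | (b.0 | a.0 + (0 | 0 + 0 | 0) + a.(b.0)\{a,c}) ⊢ ··a··> s11, ··a··> s13, ··b··> s15, ··b··> s16, ··c··> s16
  s10 = b.(c.0 + b.0) | (0 | a.0) ⊢ ··a··> s12, ··b··> s15
  s11 = (c.0 + b.0) | (b.0 | 0) ⊢ ··b··> s17, ··b··> s18, ··c··> s18
  s12 = b.(c.0 + b.0) | (0 | 0) ⊢ ··b··> s17
  s13 = (c.0 + b.0) | (b.0)\{a,c} ⊢ ··b··> s19, ··b··> s20, ··c··> s20
  s14 = b.(c.0 + b.0) | 0\{a,c} ⊢ ··b··> s19
  s15 = (c.0 + b.0) | (0 | a.0) ⊢ ··a··> s17, ··b··> s21, ··c··> s21
  s16 = 0 | (b.0 | a.0 + (0 | 0 + 0 | 0) + a.(b.0)\{a,c}) ⊢ ··a··> s18, ··a··> s20, ··b··> s21
  s17 = (c.0 + b.0) | (0 | 0) ⊢ ··b··> s22, ··c··> s22
  s18 = 0 | (b.0 | 0) ⊢ ··b··> s22
  s19 = (c.0 + b.0) | 0\{a,c} ⊢ ··b··> s23, ··c··> s23
  s20 = 0 | (b.0)\{a,c} ⊢ ··b··> s23
  s21 = 0 | (0 | a.0) ⊢ ··a··> s22
  s22 = 0 | (0 | 0) ⊢ ·
  s23 = 0 | 0\{a,c} ⊢ ·
Reachable graph of Q (24 states):
  t0 = a.b.(c.0 + b.0) | (b.0 | a.0 + (0 | 0 + 0 | 0) + b.(b.0)\{a,c}) ⊢ ··a··> t1, ··a··> t2, ··b··> t3, ··b··> t4
  t1 = a.b.(c.0 + b.0) | (b.0 | 0) ⊢ ··a··> t5, ··b··> t6
  t2 = b.(c.0 + b.0) | (b.0 | a.0 + (0 | 0 + 0 | 0) + b.(b.0)\{a,c}) ⊢ ··a··> t5, ··b··> t7, ··b··> t8, ··b··> t9
  t3 = a.b.(c.0 + b.0) | (0 | a.0) ⊢ ··a··> t6, ··a··> t8
  t4 = a.b.(c.0 + b.0) | (b.0)\{a,c} ⊢ ··a··> t9, ··b··> t10
  t5 = b.(c.0 + b.0) | (b.0 | 0) ⊢ ··b··> t11, ··b··> t12
  t6 = a.b.(c.0 + b.0) | (0 | 0) ⊢ ··a··> t12
  t7 = (c.0 + b.0) | (b.0 | a.0 + (0 | 0 + 0 | 0) + b.(b.0)\{a,c}) ⊢ ··a··> t11, ··b··> t13, ··b··> t14, ··b··> t15, ··c··> t15
  t8 = b.(c.0 + b.0) | (0 | a.0) ⊢ ··a··> t12, ··b··> t13
  t9 = b.(c.0 + b.0) | (b.0)\{a,c} ⊢ ··b··> t14, ··b··> t16
  t10 = a.b.(c.0 + b.0) | 0\{a,c} ⊢ ··a··> t16
  t11 = (c.0 + b.0) | (b.0 | 0) ⊢ ··b··> t17, ··b··> t18, ··c··> t18
  t12 = b.(c.0 + b.0) | (0 | 0) ⊢ ··b··> t17
  t13 = (c.0 + b.0) | (0 | a.0) ⊢ ··a··> t17, ··b··> t19, ··c··> t19
  t14 = (c.0 + b.0) | (b.0)\{a,c} ⊢ ··b··> t20, ··b··> t21, ··c··> t21
  t15 = 0 | (b.0 | a.0 + (0 | 0 + 0 | 0) + b.(b.0)\{a,c}) ⊢ ··a··> t18, ··b··> t19, ··b··> t21
  t16 = b.(c.0 + b.0) | 0\{a,c} ⊢ ··b··> t20
  t17 = (c.0 + b.0) | (0 | 0) ⊢ ··b··> t22, ··c··> t22
  t18 = 0 | (b.0 | 0) ⊢ ··b··> t22
  t19 = 0 | (0 | a.0) ⊢ ··a··> t22
  t20 = (c.0 + b.0) | 0\{a,c} ⊢ ··b··> t23, ··c··> t23
  t21 = 0 | (b.0)\{a,c} ⊢ ··b··> t23
  t22 = 0 | (0 | 0) ⊢ ·
  t23 = 0 | 0\{a,c} ⊢ ·
Bisimilarity quotient blocks:
  B0 = {s0}
  B1 = {s3}
  B2 = {s9}
  B3 = {s11, s13, t11, t14}
  B4 = {s17, s19, t17, t20}
  B5 = {s22, s23, t22, t23}
  B6 = {s18, s20, t18, t21}
  B7 = {s16}
  B8 = {s21, t19}
  B9 = {s15, t13}
  B10 = {s5, s7, t5, t9}
  B11 = {s12, s14, t12, t16}
  B12 = {s10, t8}
  B13 = {s1, s2, t1, t4}
  B14 = {s6, s8, t10, t6}
  B15 = {s4, t3}
  B16 = {t0}
  B17 = {t2}
  B18 = {t7}
  B19 = {t15}
s0 ∈ B0, t0 ∈ B16 → different blocks

NO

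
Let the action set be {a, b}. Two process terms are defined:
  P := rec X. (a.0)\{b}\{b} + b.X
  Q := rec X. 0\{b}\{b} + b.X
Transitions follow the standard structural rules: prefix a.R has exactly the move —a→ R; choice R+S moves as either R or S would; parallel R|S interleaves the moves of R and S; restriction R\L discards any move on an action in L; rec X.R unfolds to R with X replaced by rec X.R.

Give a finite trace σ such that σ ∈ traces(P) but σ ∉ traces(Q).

Reachable graph of P (2 states):
  p0 = rec X. (a.0)\{b}\{b} + b.X ⊢ =a=> p1, =b=> p0
  p1 = 0\{b}\{b} ⊢ ·
Reachable graph of Q (1 states):
  q0 = rec X. 0\{b}\{b} + b.X ⊢ =b=> q0
Trace ⟨a⟩ through P, begin at {p0}:
  after a @ step 1: {p1}
  P completes σ.
Trace ⟨a⟩ through Q, begin at {q0}:
  after a @ step 1: ∅  — Q cannot continue

a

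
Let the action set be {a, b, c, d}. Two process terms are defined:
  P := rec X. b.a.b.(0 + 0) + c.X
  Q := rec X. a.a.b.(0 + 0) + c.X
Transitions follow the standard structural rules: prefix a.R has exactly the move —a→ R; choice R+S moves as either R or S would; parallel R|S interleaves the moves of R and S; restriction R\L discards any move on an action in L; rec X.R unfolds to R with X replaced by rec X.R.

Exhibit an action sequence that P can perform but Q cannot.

b

Reachable graph of P (4 states):
  p0 = rec X. b.a.b.(0 + 0) + c.X | --b--▸ p1, --c--▸ p0
  p1 = a.b.(0 + 0) | --a--▸ p2
  p2 = b.(0 + 0) | --b--▸ p3
  p3 = 0 + 0 | deadlocked
Reachable graph of Q (4 states):
  q0 = rec X. a.a.b.(0 + 0) + c.X | --a--▸ q1, --c--▸ q0
  q1 = a.b.(0 + 0) | --a--▸ q2
  q2 = b.(0 + 0) | --b--▸ q3
  q3 = 0 + 0 | deadlocked
Trace ⟨b⟩ through P, begin at {p0}:
  [1] b ⇒ {p1}
  — P admits the full trace.
Trace ⟨b⟩ through Q, begin at {q0}:
  [1] b ⇒ ∅  — Q cannot continue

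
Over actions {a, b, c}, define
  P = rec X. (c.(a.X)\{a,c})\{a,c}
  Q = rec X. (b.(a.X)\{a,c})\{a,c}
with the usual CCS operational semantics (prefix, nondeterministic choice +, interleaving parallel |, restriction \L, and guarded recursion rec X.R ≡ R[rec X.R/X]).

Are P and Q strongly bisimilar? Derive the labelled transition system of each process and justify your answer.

P ≁ Q

LTS(P): 1 reachable states
  s0 = rec X. (c.(a.X)\{a,c})\{a,c} ⊢ deadlocked
LTS(Q): 2 reachable states
  t0 = rec X. (b.(a.X)\{a,c})\{a,c} ⊢ --b--▸ t1
  t1 = (a.(rec X. (b.(a.X)\{a,c})\{a,c}))\{a,c}\{a,c} ⊢ deadlocked
Bisimilarity quotient blocks:
  B0 = {s0, t1}
  B1 = {t0}
s0 ∈ B0, t0 ∈ B1 → different blocks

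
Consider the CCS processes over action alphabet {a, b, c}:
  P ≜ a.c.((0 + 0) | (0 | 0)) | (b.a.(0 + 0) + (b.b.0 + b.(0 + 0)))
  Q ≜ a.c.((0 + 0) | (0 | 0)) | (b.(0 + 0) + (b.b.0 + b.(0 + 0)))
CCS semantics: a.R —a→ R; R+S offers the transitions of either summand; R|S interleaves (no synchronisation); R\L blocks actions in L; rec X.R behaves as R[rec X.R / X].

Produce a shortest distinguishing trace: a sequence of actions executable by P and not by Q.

Reachable graph of P (15 states):
  p0 = a.c.((0 + 0) | (0 | 0)) | (b.a.(0 + 0) + (b.b.0 + b.(0 + 0))) ⊢ =a=> p1, =b=> p2, =b=> p3, =b=> p4
  p1 = c.((0 + 0) | (0 | 0)) | (b.a.(0 + 0) + (b.b.0 + b.(0 + 0))) ⊢ =b=> p5, =b=> p6, =b=> p7, =c=> p8
  p2 = a.c.((0 + 0) | (0 | 0)) | (0 + 0) ⊢ =a=> p5
  p3 = a.c.((0 + 0) | (0 | 0)) | a.(0 + 0) ⊢ =a=> p2, =a=> p6
  p4 = a.c.((0 + 0) | (0 | 0)) | b.0 ⊢ =a=> p7, =b=> p9
  p5 = c.((0 + 0) | (0 | 0)) | (0 + 0) ⊢ =c=> p10
  p6 = c.((0 + 0) | (0 | 0)) | a.(0 + 0) ⊢ =a=> p5, =c=> p11
  p7 = c.((0 + 0) | (0 | 0)) | b.0 ⊢ =b=> p12, =c=> p13
  p8 = (0 + 0) | (0 | 0) | (b.a.(0 + 0) + (b.b.0 + b.(0 + 0))) ⊢ =b=> p10, =b=> p11, =b=> p13
  p9 = a.c.((0 + 0) | (0 | 0)) | 0 ⊢ =a=> p12
  p10 = (0 + 0) | (0 | 0) | (0 + 0) ⊢ deadlocked
  p11 = (0 + 0) | (0 | 0) | a.(0 + 0) ⊢ =a=> p10
  p12 = c.((0 + 0) | (0 | 0)) | 0 ⊢ =c=> p14
  p13 = (0 + 0) | (0 | 0) | b.0 ⊢ =b=> p14
  p14 = (0 + 0) | (0 | 0) | 0 ⊢ deadlocked
Reachable graph of Q (12 states):
  q0 = a.c.((0 + 0) | (0 | 0)) | (b.(0 + 0) + (b.b.0 + b.(0 + 0))) ⊢ =a=> q1, =b=> q2, =b=> q3
  q1 = c.((0 + 0) | (0 | 0)) | (b.(0 + 0) + (b.b.0 + b.(0 + 0))) ⊢ =b=> q4, =b=> q5, =c=> q6
  q2 = a.c.((0 + 0) | (0 | 0)) | (0 + 0) ⊢ =a=> q4
  q3 = a.c.((0 + 0) | (0 | 0)) | b.0 ⊢ =a=> q5, =b=> q7
  q4 = c.((0 + 0) | (0 | 0)) | (0 + 0) ⊢ =c=> q8
  q5 = c.((0 + 0) | (0 | 0)) | b.0 ⊢ =b=> q9, =c=> q10
  q6 = (0 + 0) | (0 | 0) | (b.(0 + 0) + (b.b.0 + b.(0 + 0))) ⊢ =b=> q10, =b=> q8
  q7 = a.c.((0 + 0) | (0 | 0)) | 0 ⊢ =a=> q9
  q8 = (0 + 0) | (0 | 0) | (0 + 0) ⊢ deadlocked
  q9 = c.((0 + 0) | (0 | 0)) | 0 ⊢ =c=> q11
  q10 = (0 + 0) | (0 | 0) | b.0 ⊢ =b=> q11
  q11 = (0 + 0) | (0 | 0) | 0 ⊢ deadlocked
Trace ⟨aba⟩ through P, begin at {p0}:
  step 1 (a): {p1}
  step 2 (b): {p5, p6, p7}
  step 3 (a): {p5}
  P completes σ.
Trace ⟨aba⟩ through Q, begin at {q0}:
  step 1 (a): {q1}
  step 2 (b): {q4, q5}
  step 3 (a): ∅ (Q stuck)

aba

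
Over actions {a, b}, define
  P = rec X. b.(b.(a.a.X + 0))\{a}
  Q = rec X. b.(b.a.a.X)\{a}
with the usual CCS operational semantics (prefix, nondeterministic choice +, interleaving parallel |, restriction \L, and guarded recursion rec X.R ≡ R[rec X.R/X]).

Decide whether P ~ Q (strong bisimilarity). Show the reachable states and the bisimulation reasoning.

bisimilar

P's transition system — 3 states:
  m0 = rec X. b.(b.(a.a.X + 0))\{a} | -b-> m1
  m1 = (b.(a.a.(rec X. b.(b.(a.a.X + 0))\{a}) + 0))\{a} | -b-> m2
  m2 = (a.a.(rec X. b.(b.(a.a.X + 0))\{a}) + 0)\{a} | (no moves)
Q's transition system — 3 states:
  n0 = rec X. b.(b.a.a.X)\{a} | -b-> n1
  n1 = (b.a.a.(rec X. b.(b.a.a.X)\{a}))\{a} | -b-> n2
  n2 = (a.a.(rec X. b.(b.a.a.X)\{a}))\{a} | (no moves)
Coarsest stable partition (strong bisimilarity classes):
  B0 = {m0, n0}
  B1 = {m1, n1}
  B2 = {m2, n2}
m0 ∈ B0, n0 ∈ B0 → same block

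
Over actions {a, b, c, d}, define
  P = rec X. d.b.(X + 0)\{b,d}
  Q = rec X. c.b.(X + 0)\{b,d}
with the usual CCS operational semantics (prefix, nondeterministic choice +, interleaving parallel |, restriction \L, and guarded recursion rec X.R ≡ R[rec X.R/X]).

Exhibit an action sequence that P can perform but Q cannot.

d

LTS(P): 3 reachable states
  p0 = rec X. d.b.(X + 0)\{b,d} → =d=> p1
  p1 = b.((rec X. d.b.(X + 0)\{b,d}) + 0)\{b,d} → =b=> p2
  p2 = ((rec X. d.b.(X + 0)\{b,d}) + 0)\{b,d} → stopped
LTS(Q): 4 reachable states
  q0 = rec X. c.b.(X + 0)\{b,d} → =c=> q1
  q1 = b.((rec X. c.b.(X + 0)\{b,d}) + 0)\{b,d} → =b=> q2
  q2 = ((rec X. c.b.(X + 0)\{b,d}) + 0)\{b,d} → =c=> q3
  q3 = (b.((rec X. c.b.(X + 0)\{b,d}) + 0)\{b,d})\{b,d} → stopped
Trace ⟨d⟩ through P, begin at {p0}:
  step 1 (d): {p1}
  P completes σ.
Trace ⟨d⟩ through Q, begin at {q0}:
  step 1 (d): ∅ (Q stuck)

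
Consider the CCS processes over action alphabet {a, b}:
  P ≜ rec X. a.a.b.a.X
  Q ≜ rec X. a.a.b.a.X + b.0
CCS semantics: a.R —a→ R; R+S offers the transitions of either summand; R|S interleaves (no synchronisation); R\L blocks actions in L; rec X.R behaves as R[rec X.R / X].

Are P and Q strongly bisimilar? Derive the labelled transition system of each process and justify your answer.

not bisimilar

LTS(P): 4 reachable states
  p0 = rec X. a.a.b.a.X has moves --a--▸ p1
  p1 = a.b.a.(rec X. a.a.b.a.X) has moves --a--▸ p2
  p2 = b.a.(rec X. a.a.b.a.X) has moves --b--▸ p3
  p3 = a.(rec X. a.a.b.a.X) has moves --a--▸ p0
LTS(Q): 5 reachable states
  q0 = rec X. a.a.b.a.X + b.0 has moves --a--▸ q1, --b--▸ q2
  q1 = a.b.a.(rec X. a.a.b.a.X + b.0) has moves --a--▸ q3
  q2 = 0 has moves (no moves)
  q3 = b.a.(rec X. a.a.b.a.X + b.0) has moves --b--▸ q4
  q4 = a.(rec X. a.a.b.a.X + b.0) has moves --a--▸ q0
Partition-refinement fixed point:
  B0 = {p0}
  B1 = {p1}
  B2 = {p2}
  B3 = {p3}
  B4 = {q0}
  B5 = {q1}
  B6 = {q3}
  B7 = {q4}
  B8 = {q2}
p0 ∈ B0, q0 ∈ B4 → different blocks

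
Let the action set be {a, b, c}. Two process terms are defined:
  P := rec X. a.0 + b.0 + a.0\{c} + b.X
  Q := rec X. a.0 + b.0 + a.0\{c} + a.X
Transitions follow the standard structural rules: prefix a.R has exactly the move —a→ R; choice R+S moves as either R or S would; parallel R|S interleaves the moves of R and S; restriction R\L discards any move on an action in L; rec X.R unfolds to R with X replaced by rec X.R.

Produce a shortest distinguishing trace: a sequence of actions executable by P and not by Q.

P's transition system — 3 states:
  s0 = rec X. a.0 + b.0 + a.0\{c} + b.X → =a=> s1, =a=> s2, =b=> s0, =b=> s1
  s1 = 0 → stopped
  s2 = 0\{c} → stopped
Q's transition system — 3 states:
  t0 = rec X. a.0 + b.0 + a.0\{c} + a.X → =a=> t0, =a=> t1, =a=> t2, =b=> t1
  t1 = 0 → stopped
  t2 = 0\{c} → stopped
Run σ = ⟨ba⟩ on P: start {s0}
  after b @ step 1: {s0, s1}
  after a @ step 2: {s1, s2}
  ✓ P
Run σ = ⟨ba⟩ on Q: start {t0}
  after b @ step 1: {t1}
  after a @ step 2: ∅ (Q stuck)

ba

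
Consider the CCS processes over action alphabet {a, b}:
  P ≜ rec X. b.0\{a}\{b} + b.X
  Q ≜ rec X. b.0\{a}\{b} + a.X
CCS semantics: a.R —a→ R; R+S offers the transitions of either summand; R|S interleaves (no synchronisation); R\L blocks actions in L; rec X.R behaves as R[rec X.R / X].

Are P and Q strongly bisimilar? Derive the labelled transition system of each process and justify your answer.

NO

Reachable graph of P (2 states):
  s0 = rec X. b.0\{a}\{b} + b.X ⊢ —b→ s0, —b→ s1
  s1 = 0\{a}\{b} ⊢ ∅
Reachable graph of Q (2 states):
  t0 = rec X. b.0\{a}\{b} + a.X ⊢ —a→ t0, —b→ t1
  t1 = 0\{a}\{b} ⊢ ∅
Partition-refinement fixed point:
  B0 = {s0}
  B1 = {s1, t1}
  B2 = {t0}
s0 ∈ B0, t0 ∈ B2 → different blocks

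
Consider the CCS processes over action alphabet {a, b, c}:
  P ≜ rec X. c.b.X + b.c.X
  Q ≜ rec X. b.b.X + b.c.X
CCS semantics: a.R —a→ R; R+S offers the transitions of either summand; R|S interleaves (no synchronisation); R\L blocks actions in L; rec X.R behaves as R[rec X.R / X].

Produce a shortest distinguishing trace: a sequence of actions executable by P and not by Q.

c

Reachable graph of P (3 states):
  p0 = rec X. c.b.X + b.c.X :: —b→ p1, —c→ p2
  p1 = c.(rec X. c.b.X + b.c.X) :: —c→ p0
  p2 = b.(rec X. c.b.X + b.c.X) :: —b→ p0
Reachable graph of Q (3 states):
  q0 = rec X. b.b.X + b.c.X :: —b→ q1, —b→ q2
  q1 = b.(rec X. b.b.X + b.c.X) :: —b→ q0
  q2 = c.(rec X. b.b.X + b.c.X) :: —c→ q0
Run σ = ⟨c⟩ on P: start {p0}
  step 1 (c): {p2}
  P completes σ.
Run σ = ⟨c⟩ on Q: start {q0}
  step 1 (c): ∅ (Q stuck)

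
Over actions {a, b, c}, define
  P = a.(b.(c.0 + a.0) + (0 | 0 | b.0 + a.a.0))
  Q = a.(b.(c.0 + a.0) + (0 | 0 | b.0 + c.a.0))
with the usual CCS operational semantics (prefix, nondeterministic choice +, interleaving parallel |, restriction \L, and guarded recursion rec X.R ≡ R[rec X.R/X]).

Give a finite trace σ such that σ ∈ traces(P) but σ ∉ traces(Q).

aa

P's transition system — 6 states:
  p0 = a.(b.(c.0 + a.0) + (0 | 0 | b.0 + a.a.0)) ⊢ -a-> p1
  p1 = b.(c.0 + a.0) + (0 | 0 | b.0 + a.a.0) ⊢ -a-> p2, -b-> p3, -b-> p4
  p2 = a.0 ⊢ -a-> p5
  p3 = 0 | 0 | 0 ⊢ ·
  p4 = c.0 + a.0 ⊢ -a-> p5, -c-> p5
  p5 = 0 ⊢ ·
Q's transition system — 6 states:
  q0 = a.(b.(c.0 + a.0) + (0 | 0 | b.0 + c.a.0)) ⊢ -a-> q1
  q1 = b.(c.0 + a.0) + (0 | 0 | b.0 + c.a.0) ⊢ -b-> q2, -b-> q3, -c-> q4
  q2 = 0 | 0 | 0 ⊢ ·
  q3 = c.0 + a.0 ⊢ -a-> q5, -c-> q5
  q4 = a.0 ⊢ -a-> q5
  q5 = 0 ⊢ ·
Executing aa from P (initial set {p0}):
  step 1 (a): {p1}
  step 2 (a): {p2}
  ✓ P
Executing aa from Q (initial set {q0}):
  step 1 (a): {q1}
  step 2 (a): ∅  — Q cannot continue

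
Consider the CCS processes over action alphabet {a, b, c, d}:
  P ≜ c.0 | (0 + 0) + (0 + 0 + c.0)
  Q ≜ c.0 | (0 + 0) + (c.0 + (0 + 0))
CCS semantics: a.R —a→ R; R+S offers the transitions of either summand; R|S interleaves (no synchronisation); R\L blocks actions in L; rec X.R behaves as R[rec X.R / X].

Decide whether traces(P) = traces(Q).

P's transition system — 3 states:
  u0 = c.0 | (0 + 0) + (0 + 0 + c.0) :: ··c··> u1, ··c··> u2
  u1 = 0 :: stopped
  u2 = 0 | (0 + 0) :: stopped
Q's transition system — 3 states:
  v0 = c.0 | (0 + 0) + (c.0 + (0 + 0)) :: ··c··> v1, ··c··> v2
  v1 = 0 :: stopped
  v2 = 0 | (0 + 0) :: stopped
Coarsest stable partition (strong bisimilarity classes):
  B0 = {u0, v0}
  B1 = {u1, u2, v1, v2}
u0 ∈ B0, v0 ∈ B0 → same block
Bisimilar ⇒ trace-equivalent.

traces(P) = traces(Q)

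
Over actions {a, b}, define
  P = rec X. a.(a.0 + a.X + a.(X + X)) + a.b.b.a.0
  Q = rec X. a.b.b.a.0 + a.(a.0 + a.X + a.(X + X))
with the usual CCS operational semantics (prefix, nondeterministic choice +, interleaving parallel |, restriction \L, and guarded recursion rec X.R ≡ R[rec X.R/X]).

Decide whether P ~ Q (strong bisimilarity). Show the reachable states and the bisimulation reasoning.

Reachable graph of P (7 states):
  s0 = rec X. a.(a.0 + a.X + a.(X + X)) + a.b.b.a.0 ⊢ --a--▸ s1, --a--▸ s2
  s1 = a.0 + a.(rec X. a.(a.0 + a.X + a.(X + X)) + a.b.b.a.0) + a.((rec X. a.(a.0 + a.X + a.(X + X)) + a.b.b.a.0) + (rec X. a.(a.0 + a.X + a.(X + X)) + a.b.b.a.0)) ⊢ --a--▸ s0, --a--▸ s3, --a--▸ s4
  s2 = b.b.a.0 ⊢ --b--▸ s5
  s3 = (rec X. a.(a.0 + a.X + a.(X + X)) + a.b.b.a.0) + (rec X. a.(a.0 + a.X + a.(X + X)) + a.b.b.a.0) ⊢ --a--▸ s1, --a--▸ s2
  s4 = 0 ⊢ (no moves)
  s5 = b.a.0 ⊢ --b--▸ s6
  s6 = a.0 ⊢ --a--▸ s4
Reachable graph of Q (7 states):
  t0 = rec X. a.b.b.a.0 + a.(a.0 + a.X + a.(X + X)) ⊢ --a--▸ t1, --a--▸ t2
  t1 = a.0 + a.(rec X. a.b.b.a.0 + a.(a.0 + a.X + a.(X + X))) + a.((rec X. a.b.b.a.0 + a.(a.0 + a.X + a.(X + X))) + (rec X. a.b.b.a.0 + a.(a.0 + a.X + a.(X + X)))) ⊢ --a--▸ t0, --a--▸ t3, --a--▸ t4
  t2 = b.b.a.0 ⊢ --b--▸ t5
  t3 = (rec X. a.b.b.a.0 + a.(a.0 + a.X + a.(X + X))) + (rec X. a.b.b.a.0 + a.(a.0 + a.X + a.(X + X))) ⊢ --a--▸ t1, --a--▸ t2
  t4 = 0 ⊢ (no moves)
  t5 = b.a.0 ⊢ --b--▸ t6
  t6 = a.0 ⊢ --a--▸ t4
Bisimilarity quotient blocks:
  B0 = {s0, s3, t0, t3}
  B1 = {s1, t1}
  B2 = {s2, t2}
  B3 = {s5, t5}
  B4 = {s6, t6}
  B5 = {s4, t4}
s0 ∈ B0, t0 ∈ B0 → same block

YES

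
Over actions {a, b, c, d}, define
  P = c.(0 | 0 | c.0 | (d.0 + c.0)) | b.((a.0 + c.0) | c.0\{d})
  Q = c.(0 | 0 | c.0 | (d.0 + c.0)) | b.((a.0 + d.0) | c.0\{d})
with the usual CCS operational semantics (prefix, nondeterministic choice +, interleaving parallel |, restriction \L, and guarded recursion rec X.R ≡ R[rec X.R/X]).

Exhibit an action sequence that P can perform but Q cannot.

LTS(P): 25 reachable states
  m0 = c.(0 | 0 | c.0 | (d.0 + c.0)) | b.((a.0 + c.0) | c.0\{d}) ⊢ ··b··> m1, ··c··> m2
  m1 = c.(0 | 0 | c.0 | (d.0 + c.0)) | ((a.0 + c.0) | c.0\{d}) ⊢ ··a··> m3, ··c··> m3, ··c··> m4, ··c··> m5
  m2 = 0 | 0 | c.0 | (d.0 + c.0) | b.((a.0 + c.0) | c.0\{d}) ⊢ ··b··> m4, ··c··> m6, ··c··> m7, ··d··> m7
  m3 = c.(0 | 0 | c.0 | (d.0 + c.0)) | (0 | c.0\{d}) ⊢ ··c··> m8, ··c··> m9
  m4 = 0 | 0 | c.0 | (d.0 + c.0) | ((a.0 + c.0) | c.0\{d}) ⊢ ··a··> m8, ··c··> m10, ··c··> m11, ··c··> m12, ··c··> m8, ··d··> m12
  m5 = c.(0 | 0 | c.0 | (d.0 + c.0)) | ((a.0 + c.0) | 0\{d}) ⊢ ··a··> m9, ··c··> m11, ··c··> m9
  m6 = 0 | 0 | 0 | (d.0 + c.0) | b.((a.0 + c.0) | c.0\{d}) ⊢ ··b··> m10, ··c··> m13, ··d··> m13
  m7 = 0 | 0 | c.0 | 0 | b.((a.0 + c.0) | c.0\{d}) ⊢ ··b··> m12, ··c··> m13
  m8 = 0 | 0 | c.0 | (d.0 + c.0) | (0 | c.0\{d}) ⊢ ··c··> m14, ··c··> m15, ··c··> m16, ··d··> m16
  m9 = c.(0 | 0 | c.0 | (d.0 + c.0)) | (0 | 0\{d}) ⊢ ··c··> m15
  m10 = 0 | 0 | 0 | (d.0 + c.0) | ((a.0 + c.0) | c.0\{d}) ⊢ ··a··> m14, ··c··> m14, ··c··> m17, ··c··> m18, ··d··> m18
  m11 = 0 | 0 | c.0 | (d.0 + c.0) | ((a.0 + c.0) | 0\{d}) ⊢ ··a··> m15, ··c··> m15, ··c··> m17, ··c··> m19, ··d··> m19
  m12 = 0 | 0 | c.0 | 0 | ((a.0 + c.0) | c.0\{d}) ⊢ ··a··> m16, ··c··> m16, ··c··> m18, ··c··> m19
  m13 = 0 | 0 | 0 | 0 | b.((a.0 + c.0) | c.0\{d}) ⊢ ··b··> m18
  m14 = 0 | 0 | 0 | (d.0 + c.0) | (0 | c.0\{d}) ⊢ ··c··> m20, ··c··> m21, ··d··> m21
  m15 = 0 | 0 | c.0 | (d.0 + c.0) | (0 | 0\{d}) ⊢ ··c··> m20, ··c··> m22, ··d··> m22
  m16 = 0 | 0 | c.0 | 0 | (0 | c.0\{d}) ⊢ ··c··> m21, ··c··> m22
  m17 = 0 | 0 | 0 | (d.0 + c.0) | ((a.0 + c.0) | 0\{d}) ⊢ ··a··> m20, ··c··> m20, ··c··> m23, ··d··> m23
  m18 = 0 | 0 | 0 | 0 | ((a.0 + c.0) | c.0\{d}) ⊢ ··a··> m21, ··c··> m21, ··c··> m23
  m19 = 0 | 0 | c.0 | 0 | ((a.0 + c.0) | 0\{d}) ⊢ ··a··> m22, ··c··> m22, ··c··> m23
  m20 = 0 | 0 | 0 | (d.0 + c.0) | (0 | 0\{d}) ⊢ ··c··> m24, ··d··> m24
  m21 = 0 | 0 | 0 | 0 | (0 | c.0\{d}) ⊢ ··c··> m24
  m22 = 0 | 0 | c.0 | 0 | (0 | 0\{d}) ⊢ ··c··> m24
  m23 = 0 | 0 | 0 | 0 | ((a.0 + c.0) | 0\{d}) ⊢ ··a··> m24, ··c··> m24
  m24 = 0 | 0 | 0 | 0 | (0 | 0\{d}) ⊢ ∅
LTS(Q): 25 reachable states
  n0 = c.(0 | 0 | c.0 | (d.0 + c.0)) | b.((a.0 + d.0) | c.0\{d}) ⊢ ··b··> n1, ··c··> n2
  n1 = c.(0 | 0 | c.0 | (d.0 + c.0)) | ((a.0 + d.0) | c.0\{d}) ⊢ ··a··> n3, ··c··> n4, ··c··> n5, ··d··> n3
  n2 = 0 | 0 | c.0 | (d.0 + c.0) | b.((a.0 + d.0) | c.0\{d}) ⊢ ··b··> n4, ··c··> n6, ··c··> n7, ··d··> n7
  n3 = c.(0 | 0 | c.0 | (d.0 + c.0)) | (0 | c.0\{d}) ⊢ ··c··> n8, ··c··> n9
  n4 = 0 | 0 | c.0 | (d.0 + c.0) | ((a.0 + d.0) | c.0\{d}) ⊢ ··a··> n8, ··c··> n10, ··c··> n11, ··c··> n12, ··d··> n12, ··d··> n8
  n5 = c.(0 | 0 | c.0 | (d.0 + c.0)) | ((a.0 + d.0) | 0\{d}) ⊢ ··a··> n9, ··c··> n11, ··d··> n9
  n6 = 0 | 0 | 0 | (d.0 + c.0) | b.((a.0 + d.0) | c.0\{d}) ⊢ ··b··> n10, ··c··> n13, ··d··> n13
  n7 = 0 | 0 | c.0 | 0 | b.((a.0 + d.0) | c.0\{d}) ⊢ ··b··> n12, ··c··> n13
  n8 = 0 | 0 | c.0 | (d.0 + c.0) | (0 | c.0\{d}) ⊢ ··c··> n14, ··c··> n15, ··c··> n16, ··d··> n16
  n9 = c.(0 | 0 | c.0 | (d.0 + c.0)) | (0 | 0\{d}) ⊢ ··c··> n15
  n10 = 0 | 0 | 0 | (d.0 + c.0) | ((a.0 + d.0) | c.0\{d}) ⊢ ··a··> n14, ··c··> n17, ··c··> n18, ··d··> n14, ··d··> n18
  n11 = 0 | 0 | c.0 | (d.0 + c.0) | ((a.0 + d.0) | 0\{d}) ⊢ ··a··> n15, ··c··> n17, ··c··> n19, ··d··> n15, ··d··> n19
  n12 = 0 | 0 | c.0 | 0 | ((a.0 + d.0) | c.0\{d}) ⊢ ··a··> n16, ··c··> n18, ··c··> n19, ··d··> n16
  n13 = 0 | 0 | 0 | 0 | b.((a.0 + d.0) | c.0\{d}) ⊢ ··b··> n18
  n14 = 0 | 0 | 0 | (d.0 + c.0) | (0 | c.0\{d}) ⊢ ··c··> n20, ··c··> n21, ··d··> n21
  n15 = 0 | 0 | c.0 | (d.0 + c.0) | (0 | 0\{d}) ⊢ ··c··> n20, ··c··> n22, ··d··> n22
  n16 = 0 | 0 | c.0 | 0 | (0 | c.0\{d}) ⊢ ··c··> n21, ··c··> n22
  n17 = 0 | 0 | 0 | (d.0 + c.0) | ((a.0 + d.0) | 0\{d}) ⊢ ··a··> n20, ··c··> n23, ··d··> n20, ··d··> n23
  n18 = 0 | 0 | 0 | 0 | ((a.0 + d.0) | c.0\{d}) ⊢ ··a··> n21, ··c··> n23, ··d··> n21
  n19 = 0 | 0 | c.0 | 0 | ((a.0 + d.0) | 0\{d}) ⊢ ··a··> n22, ··c··> n23, ··d··> n22
  n20 = 0 | 0 | 0 | (d.0 + c.0) | (0 | 0\{d}) ⊢ ··c··> n24, ··d··> n24
  n21 = 0 | 0 | 0 | 0 | (0 | c.0\{d}) ⊢ ··c··> n24
  n22 = 0 | 0 | c.0 | 0 | (0 | 0\{d}) ⊢ ··c··> n24
  n23 = 0 | 0 | 0 | 0 | ((a.0 + d.0) | 0\{d}) ⊢ ··a··> n24, ··d··> n24
  n24 = 0 | 0 | 0 | 0 | (0 | 0\{d}) ⊢ ∅
Run σ = ⟨bccccc⟩ on P: start {m0}
  [1] b ⇒ {m1}
  [2] c ⇒ {m3, m4, m5}
  [3] c ⇒ {m10, m11, m12, m8, m9}
  [4] c ⇒ {m14, m15, m16, m17, m18, m19}
  [5] c ⇒ {m20, m21, m22, m23}
  [6] c ⇒ {m24}
  ✓ P
Run σ = ⟨bccccc⟩ on Q: start {n0}
  [1] b ⇒ {n1}
  [2] c ⇒ {n4, n5}
  [3] c ⇒ {n10, n11, n12}
  [4] c ⇒ {n17, n18, n19}
  [5] c ⇒ {n23}
  [6] c ⇒ ∅ (Q stuck)

bccccc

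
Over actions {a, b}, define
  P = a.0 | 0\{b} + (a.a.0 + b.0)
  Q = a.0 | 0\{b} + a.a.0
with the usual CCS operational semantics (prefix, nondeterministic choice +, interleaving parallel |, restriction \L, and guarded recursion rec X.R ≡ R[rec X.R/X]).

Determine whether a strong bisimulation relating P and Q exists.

P's transition system — 4 states:
  u0 = a.0 | 0\{b} + (a.a.0 + b.0) → =a=> u1, =a=> u2, =b=> u3
  u1 = 0 | 0\{b} → deadlocked
  u2 = a.0 → =a=> u3
  u3 = 0 → deadlocked
Q's transition system — 4 states:
  v0 = a.0 | 0\{b} + a.a.0 → =a=> v1, =a=> v2
  v1 = 0 | 0\{b} → deadlocked
  v2 = a.0 → =a=> v3
  v3 = 0 → deadlocked
Partition-refinement fixed point:
  B0 = {u0}
  B1 = {u1, u3, v1, v3}
  B2 = {u2, v2}
  B3 = {v0}
u0 ∈ B0, v0 ∈ B3 → different blocks

P ≁ Q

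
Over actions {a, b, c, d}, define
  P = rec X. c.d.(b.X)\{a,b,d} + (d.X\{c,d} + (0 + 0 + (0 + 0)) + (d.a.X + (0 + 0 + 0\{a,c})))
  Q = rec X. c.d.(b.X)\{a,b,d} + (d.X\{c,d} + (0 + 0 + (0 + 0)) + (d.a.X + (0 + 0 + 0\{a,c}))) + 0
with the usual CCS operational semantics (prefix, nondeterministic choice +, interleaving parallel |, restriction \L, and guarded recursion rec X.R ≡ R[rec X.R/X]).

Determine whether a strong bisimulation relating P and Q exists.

bisimilar

Reachable graph of P (5 states):
  p0 = rec X. c.d.(b.X)\{a,b,d} + (d.X\{c,d} + (0 + 0 + (0 + 0)) + (d.a.X + (0 + 0 + 0\{a,c}))) :: =c=> p1, =d=> p2, =d=> p3
  p1 = d.(b.(rec X. c.d.(b.X)\{a,b,d} + (d.X\{c,d} + (0 + 0 + (0 + 0)) + (d.a.X + (0 + 0 + 0\{a,c})))))\{a,b,d} :: =d=> p4
  p2 = (rec X. c.d.(b.X)\{a,b,d} + (d.X\{c,d} + (0 + 0 + (0 + 0)) + (d.a.X + (0 + 0 + 0\{a,c}))))\{c,d} :: (no moves)
  p3 = a.(rec X. c.d.(b.X)\{a,b,d} + (d.X\{c,d} + (0 + 0 + (0 + 0)) + (d.a.X + (0 + 0 + 0\{a,c})))) :: =a=> p0
  p4 = (b.(rec X. c.d.(b.X)\{a,b,d} + (d.X\{c,d} + (0 + 0 + (0 + 0)) + (d.a.X + (0 + 0 + 0\{a,c})))))\{a,b,d} :: (no moves)
Reachable graph of Q (5 states):
  q0 = rec X. c.d.(b.X)\{a,b,d} + (d.X\{c,d} + (0 + 0 + (0 + 0)) + (d.a.X + (0 + 0 + 0\{a,c}))) + 0 :: =c=> q1, =d=> q2, =d=> q3
  q1 = d.(b.(rec X. c.d.(b.X)\{a,b,d} + (d.X\{c,d} + (0 + 0 + (0 + 0)) + (d.a.X + (0 + 0 + 0\{a,c}))) + 0))\{a,b,d} :: =d=> q4
  q2 = (rec X. c.d.(b.X)\{a,b,d} + (d.X\{c,d} + (0 + 0 + (0 + 0)) + (d.a.X + (0 + 0 + 0\{a,c}))) + 0)\{c,d} :: (no moves)
  q3 = a.(rec X. c.d.(b.X)\{a,b,d} + (d.X\{c,d} + (0 + 0 + (0 + 0)) + (d.a.X + (0 + 0 + 0\{a,c}))) + 0) :: =a=> q0
  q4 = (b.(rec X. c.d.(b.X)\{a,b,d} + (d.X\{c,d} + (0 + 0 + (0 + 0)) + (d.a.X + (0 + 0 + 0\{a,c}))) + 0))\{a,b,d} :: (no moves)
Bisimilarity quotient blocks:
  B0 = {p0, q0}
  B1 = {p3, q3}
  B2 = {p1, q1}
  B3 = {p2, p4, q2, q4}
p0 ∈ B0, q0 ∈ B0 → same block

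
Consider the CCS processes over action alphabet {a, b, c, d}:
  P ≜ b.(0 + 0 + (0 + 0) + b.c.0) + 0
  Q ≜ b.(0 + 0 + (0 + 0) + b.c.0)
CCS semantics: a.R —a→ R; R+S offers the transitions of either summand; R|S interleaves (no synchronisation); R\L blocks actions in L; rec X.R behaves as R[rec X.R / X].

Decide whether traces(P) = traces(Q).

traces(P) = traces(Q)

P's transition system — 4 states:
  p0 = b.(0 + 0 + (0 + 0) + b.c.0) + 0 ⊢ --b--▸ p1
  p1 = 0 + 0 + (0 + 0) + b.c.0 ⊢ --b--▸ p2
  p2 = c.0 ⊢ --c--▸ p3
  p3 = 0 ⊢ ·
Q's transition system — 4 states:
  q0 = b.(0 + 0 + (0 + 0) + b.c.0) ⊢ --b--▸ q1
  q1 = 0 + 0 + (0 + 0) + b.c.0 ⊢ --b--▸ q2
  q2 = c.0 ⊢ --c--▸ q3
  q3 = 0 ⊢ ·
Coarsest stable partition (strong bisimilarity classes):
  B0 = {p0, q0}
  B1 = {p1, q1}
  B2 = {p2, q2}
  B3 = {p3, q3}
p0 ∈ B0, q0 ∈ B0 → same block
Bisimilar ⇒ trace-equivalent.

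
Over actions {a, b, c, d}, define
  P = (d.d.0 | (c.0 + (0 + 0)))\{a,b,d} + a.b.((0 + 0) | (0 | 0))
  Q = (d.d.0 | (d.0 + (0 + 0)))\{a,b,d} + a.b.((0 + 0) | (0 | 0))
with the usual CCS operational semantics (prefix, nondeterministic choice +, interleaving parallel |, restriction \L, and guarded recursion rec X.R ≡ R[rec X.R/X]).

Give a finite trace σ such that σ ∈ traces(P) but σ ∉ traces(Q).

c

LTS(P): 4 reachable states
  p0 = (d.d.0 | (c.0 + (0 + 0)))\{a,b,d} + a.b.((0 + 0) | (0 | 0)) → -a-> p1, -c-> p2
  p1 = b.((0 + 0) | (0 | 0)) → -b-> p3
  p2 = (d.d.0 | 0)\{a,b,d} → stopped
  p3 = (0 + 0) | (0 | 0) → stopped
LTS(Q): 3 reachable states
  q0 = (d.d.0 | (d.0 + (0 + 0)))\{a,b,d} + a.b.((0 + 0) | (0 | 0)) → -a-> q1
  q1 = b.((0 + 0) | (0 | 0)) → -b-> q2
  q2 = (0 + 0) | (0 | 0) → stopped
Trace ⟨c⟩ through P, begin at {p0}:
  after c @ step 1: {p2}
  ✓ P
Trace ⟨c⟩ through Q, begin at {q0}:
  after c @ step 1: ∅  — Q cannot continue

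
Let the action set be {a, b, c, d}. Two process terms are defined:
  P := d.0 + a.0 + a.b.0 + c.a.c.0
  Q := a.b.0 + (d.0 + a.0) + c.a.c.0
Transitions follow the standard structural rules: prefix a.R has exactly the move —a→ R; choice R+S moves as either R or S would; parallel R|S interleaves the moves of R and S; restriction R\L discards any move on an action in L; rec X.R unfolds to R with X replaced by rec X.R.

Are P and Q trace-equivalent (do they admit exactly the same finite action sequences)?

P's transition system — 5 states:
  s0 = d.0 + a.0 + a.b.0 + c.a.c.0 has moves -a-> s1, -a-> s2, -c-> s3, -d-> s1
  s1 = 0 has moves ·
  s2 = b.0 has moves -b-> s1
  s3 = a.c.0 has moves -a-> s4
  s4 = c.0 has moves -c-> s1
Q's transition system — 5 states:
  t0 = a.b.0 + (d.0 + a.0) + c.a.c.0 has moves -a-> t1, -a-> t2, -c-> t3, -d-> t1
  t1 = 0 has moves ·
  t2 = b.0 has moves -b-> t1
  t3 = a.c.0 has moves -a-> t4
  t4 = c.0 has moves -c-> t1
Partition-refinement fixed point:
  B0 = {s0, t0}
  B1 = {s1, t1}
  B2 = {s3, t3}
  B3 = {s4, t4}
  B4 = {s2, t2}
s0 ∈ B0, t0 ∈ B0 → same block
Bisimilar ⇒ trace-equivalent.

YES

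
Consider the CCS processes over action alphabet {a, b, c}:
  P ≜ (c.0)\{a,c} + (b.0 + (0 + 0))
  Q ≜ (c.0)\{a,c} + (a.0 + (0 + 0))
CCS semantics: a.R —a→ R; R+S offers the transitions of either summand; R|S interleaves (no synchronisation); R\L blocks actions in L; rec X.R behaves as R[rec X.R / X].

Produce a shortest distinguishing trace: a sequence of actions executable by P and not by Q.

Reachable graph of P (2 states):
  m0 = (c.0)\{a,c} + (b.0 + (0 + 0)) → -b-> m1
  m1 = 0 → (no moves)
Reachable graph of Q (2 states):
  n0 = (c.0)\{a,c} + (a.0 + (0 + 0)) → -a-> n1
  n1 = 0 → (no moves)
Trace ⟨b⟩ through P, begin at {m0}:
  [1] b ⇒ {m1}
  ✓ P
Trace ⟨b⟩ through Q, begin at {n0}:
  [1] b ⇒ ∅  — Q cannot continue

b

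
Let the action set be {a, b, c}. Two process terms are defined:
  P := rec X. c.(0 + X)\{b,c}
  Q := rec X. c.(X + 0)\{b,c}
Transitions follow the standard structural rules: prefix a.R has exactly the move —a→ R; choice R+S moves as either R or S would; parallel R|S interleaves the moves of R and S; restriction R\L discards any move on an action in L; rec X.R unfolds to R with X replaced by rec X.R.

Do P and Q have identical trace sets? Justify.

traces(P) = traces(Q)

Reachable graph of P (2 states):
  u0 = rec X. c.(0 + X)\{b,c} ⊢ --c--▸ u1
  u1 = (0 + (rec X. c.(0 + X)\{b,c}))\{b,c} ⊢ (no moves)
Reachable graph of Q (2 states):
  v0 = rec X. c.(X + 0)\{b,c} ⊢ --c--▸ v1
  v1 = ((rec X. c.(X + 0)\{b,c}) + 0)\{b,c} ⊢ (no moves)
Coarsest stable partition (strong bisimilarity classes):
  B0 = {u0, v0}
  B1 = {u1, v1}
u0 ∈ B0, v0 ∈ B0 → same block
Bisimilar ⇒ trace-equivalent.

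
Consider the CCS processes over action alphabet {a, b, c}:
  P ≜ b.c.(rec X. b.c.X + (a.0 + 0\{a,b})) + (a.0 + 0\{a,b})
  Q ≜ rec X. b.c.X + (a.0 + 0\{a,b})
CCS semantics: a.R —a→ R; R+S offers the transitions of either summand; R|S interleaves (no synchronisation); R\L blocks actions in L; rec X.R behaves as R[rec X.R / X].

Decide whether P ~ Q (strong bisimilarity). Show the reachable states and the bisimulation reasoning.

YES

Reachable graph of P (4 states):
  m0 = b.c.(rec X. b.c.X + (a.0 + 0\{a,b})) + (a.0 + 0\{a,b}) :: ··a··> m1, ··b··> m2
  m1 = 0 :: stopped
  m2 = c.(rec X. b.c.X + (a.0 + 0\{a,b})) :: ··c··> m3
  m3 = rec X. b.c.X + (a.0 + 0\{a,b}) :: ··a··> m1, ··b··> m2
Reachable graph of Q (3 states):
  n0 = rec X. b.c.X + (a.0 + 0\{a,b}) :: ··a··> n1, ··b··> n2
  n1 = 0 :: stopped
  n2 = c.(rec X. b.c.X + (a.0 + 0\{a,b})) :: ··c··> n0
Coarsest stable partition (strong bisimilarity classes):
  B0 = {m0, m3, n0}
  B1 = {m1, n1}
  B2 = {m2, n2}
m0 ∈ B0, n0 ∈ B0 → same block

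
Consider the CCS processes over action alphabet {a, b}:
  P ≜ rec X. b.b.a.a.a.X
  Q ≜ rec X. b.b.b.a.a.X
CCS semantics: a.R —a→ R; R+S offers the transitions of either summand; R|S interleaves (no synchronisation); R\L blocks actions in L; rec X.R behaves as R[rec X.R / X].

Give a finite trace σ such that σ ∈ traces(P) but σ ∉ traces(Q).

bba

LTS(P): 5 reachable states
  m0 = rec X. b.b.a.a.a.X has moves -b-> m1
  m1 = b.a.a.a.(rec X. b.b.a.a.a.X) has moves -b-> m2
  m2 = a.a.a.(rec X. b.b.a.a.a.X) has moves -a-> m3
  m3 = a.a.(rec X. b.b.a.a.a.X) has moves -a-> m4
  m4 = a.(rec X. b.b.a.a.a.X) has moves -a-> m0
LTS(Q): 5 reachable states
  n0 = rec X. b.b.b.a.a.X has moves -b-> n1
  n1 = b.b.a.a.(rec X. b.b.b.a.a.X) has moves -b-> n2
  n2 = b.a.a.(rec X. b.b.b.a.a.X) has moves -b-> n3
  n3 = a.a.(rec X. b.b.b.a.a.X) has moves -a-> n4
  n4 = a.(rec X. b.b.b.a.a.X) has moves -a-> n0
Run σ = ⟨bba⟩ on P: start {m0}
  after b @ step 1: {m1}
  after b @ step 2: {m2}
  after a @ step 3: {m3}
  P completes σ.
Run σ = ⟨bba⟩ on Q: start {n0}
  after b @ step 1: {n1}
  after b @ step 2: {n2}
  after a @ step 3: ∅  — Q cannot continue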